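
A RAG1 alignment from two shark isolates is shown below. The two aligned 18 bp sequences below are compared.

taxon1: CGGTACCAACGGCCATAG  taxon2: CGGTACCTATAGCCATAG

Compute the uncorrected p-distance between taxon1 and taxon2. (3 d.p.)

0.167

The sequences differ at 3 of 18 positions (sites 8, 10, 11).
p = 3/18 = 0.166666… ≈ 0.167 (to 3 d.p.).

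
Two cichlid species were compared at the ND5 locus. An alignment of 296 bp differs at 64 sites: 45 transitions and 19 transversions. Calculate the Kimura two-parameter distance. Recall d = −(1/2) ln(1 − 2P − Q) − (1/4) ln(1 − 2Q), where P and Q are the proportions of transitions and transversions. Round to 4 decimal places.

0.2640

P = 45/296 ≈ 0.152027 and Q = 19/296 ≈ 0.064189.
Under the Kimura two-parameter model, d = −½ ln(1 − 2P − Q) − ¼ ln(1 − 2Q).
1 − 2P − Q = 0.631757, giving −½ ln(0.631757) = 0.229625.
1 − 2Q = 0.871622, giving −¼ ln(0.871622) = 0.034350.
d = 0.229625 + 0.034350 = 0.263975.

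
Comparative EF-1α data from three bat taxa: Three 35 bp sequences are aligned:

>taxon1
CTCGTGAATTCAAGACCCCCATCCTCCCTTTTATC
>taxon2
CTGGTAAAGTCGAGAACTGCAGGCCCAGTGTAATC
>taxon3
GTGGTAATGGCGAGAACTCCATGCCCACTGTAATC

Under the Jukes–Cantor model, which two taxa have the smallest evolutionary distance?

taxon1–taxon2: 14/35 differ, p = 0.400, d = 0.572.
taxon1–taxon3: 14/35 differ, p = 0.400, d = 0.572.
taxon2–taxon3: 6/35 differ, p = 0.171, d = 0.195.
The smallest distance is between taxon2 and taxon3.

taxon2 and taxon3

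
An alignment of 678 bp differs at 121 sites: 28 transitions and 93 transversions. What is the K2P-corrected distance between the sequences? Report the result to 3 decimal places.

P = 28/678 ≈ 0.041298 and Q = 93/678 ≈ 0.137168.
Under the Kimura two-parameter model, d = −½ ln(1 − 2P − Q) − ¼ ln(1 − 2Q).
1 − 2P − Q = 0.780236, giving −½ ln(0.780236) = 0.124079.
1 − 2Q = 0.725664, giving −¼ ln(0.725664) = 0.080167.
d = 0.124079 + 0.080167 = 0.204246.

0.204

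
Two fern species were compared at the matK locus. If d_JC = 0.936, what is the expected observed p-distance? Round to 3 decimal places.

0.535

p = (3/4)(1 − e^(−4d/3)) = 0.75 × (1 − e^(-1.248)) = 0.75 × (1 − 0.287078) = 0.534692.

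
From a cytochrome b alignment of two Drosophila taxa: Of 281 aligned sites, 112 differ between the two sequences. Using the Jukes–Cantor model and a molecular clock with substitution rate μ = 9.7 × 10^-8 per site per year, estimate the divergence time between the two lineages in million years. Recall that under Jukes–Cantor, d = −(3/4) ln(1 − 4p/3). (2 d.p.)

p = 112/281 ≈ 0.398577.
d = −(3/4) ln(1 − 4p/3) = −0.75 ln(1 − 0.531436) = −0.75 ln(0.468564)
  = −0.75 × (-0.758083) = 0.568562 substitutions/site.
Under a molecular clock d = 2μt, so t = d/(2μ) = 0.568562 / (2 × 9.7 × 10^-8) = 2.93 million years.

2.93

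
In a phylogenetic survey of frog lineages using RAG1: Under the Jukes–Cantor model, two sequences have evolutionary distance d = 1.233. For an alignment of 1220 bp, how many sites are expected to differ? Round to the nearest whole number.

738

Invert JC69: p = (3/4)(1 − e^(−4d/3)) = 0.75 × (1 − e^(-1.644)) = 0.75 × (1 − 0.193206) = 0.605096.
Expected differing sites = pL ≈ 0.605096 × 1220 = 738.21712 ≈ 738.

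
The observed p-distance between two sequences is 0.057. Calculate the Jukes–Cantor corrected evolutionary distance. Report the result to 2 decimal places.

d = −(3/4) ln(1 − 4p/3) = −0.75 ln(1 − 0.076) = −0.75 ln(0.924)
  = −0.75 × (-0.079043) = 0.059282 substitutions/site.

0.06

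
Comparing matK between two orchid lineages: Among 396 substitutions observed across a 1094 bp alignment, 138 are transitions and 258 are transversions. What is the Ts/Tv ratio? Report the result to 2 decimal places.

0.53

R = 138/258 = 0.534883… ≈ 0.53 (to 2 d.p.).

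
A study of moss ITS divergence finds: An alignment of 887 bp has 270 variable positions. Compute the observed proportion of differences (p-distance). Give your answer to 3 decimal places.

0.304

p = 270/887 = 0.304396… ≈ 0.304 (to 3 d.p.).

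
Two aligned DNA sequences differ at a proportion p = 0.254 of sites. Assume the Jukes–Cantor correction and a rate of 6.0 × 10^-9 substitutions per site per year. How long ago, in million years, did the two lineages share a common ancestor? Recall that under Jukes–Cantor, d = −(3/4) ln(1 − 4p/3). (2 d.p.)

25.84

d = −(3/4) ln(1 − 4p/3) = −0.75 ln(1 − 0.338667) = −0.75 ln(0.661333)
  = −0.75 × (-0.413498) = 0.310124 substitutions/site.
Under a molecular clock d = 2μt, so t = d/(2μ) = 0.310124 / (2 × 6.0 × 10^-9) = 25.84 million years.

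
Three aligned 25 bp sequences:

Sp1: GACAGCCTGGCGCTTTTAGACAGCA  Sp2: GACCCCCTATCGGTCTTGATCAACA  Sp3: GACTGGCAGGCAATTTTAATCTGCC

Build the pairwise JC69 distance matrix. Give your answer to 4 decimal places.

Sp1–Sp2: 10/25 sites differ → p = 0.4, d = −0.75 ln(1 − 0.533333) = 0.571605 ≈ 0.5716.
Sp1–Sp3: 9/25 sites differ → p = 0.36, d = −0.75 ln(1 − 0.48) = 0.490445 ≈ 0.4904.
Sp2–Sp3: 13/25 sites differ → p = 0.52, d = −0.75 ln(1 − 0.693333) = 0.886495 ≈ 0.8865.

d(Sp1,Sp2) = 0.5716, d(Sp1,Sp3) = 0.4904, d(Sp2,Sp3) = 0.8865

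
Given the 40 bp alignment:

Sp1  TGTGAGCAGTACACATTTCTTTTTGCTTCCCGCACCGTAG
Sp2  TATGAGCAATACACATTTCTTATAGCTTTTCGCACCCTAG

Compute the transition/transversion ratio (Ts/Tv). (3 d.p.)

Transitions are A↔G and C↔T; transversions are all other mismatches.
Transitions: 4. Transversions: 3.
R = 4/3 = 1.333333… ≈ 1.333 (to 3 d.p.).

1.333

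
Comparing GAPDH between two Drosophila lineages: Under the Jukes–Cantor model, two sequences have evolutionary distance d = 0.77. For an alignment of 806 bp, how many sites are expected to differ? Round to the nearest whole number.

388

Invert JC69: p = (3/4)(1 − e^(−4d/3)) = 0.75 × (1 − e^(-1.026667)) = 0.75 × (1 − 0.358199) = 0.481351.
Expected differing sites = pL ≈ 0.481351 × 806 = 387.968906 ≈ 388.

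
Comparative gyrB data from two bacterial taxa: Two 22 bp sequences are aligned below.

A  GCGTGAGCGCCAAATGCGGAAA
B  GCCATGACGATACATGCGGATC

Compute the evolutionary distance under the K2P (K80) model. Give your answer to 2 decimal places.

0.70

Of 22 sites, 3 differences are transitions and 7 are transversions, so P = 3/22 ≈ 0.136364 and Q = 7/22 ≈ 0.318182.
Under the Kimura two-parameter model, d = −½ ln(1 − 2P − Q) − ¼ ln(1 − 2Q).
1 − 2P − Q = 0.40909, giving −½ ln(0.40909) = 0.446910.
1 − 2Q = 0.363636, giving −¼ ln(0.363636) = 0.252900.
d = 0.446910 + 0.252900 = 0.699810.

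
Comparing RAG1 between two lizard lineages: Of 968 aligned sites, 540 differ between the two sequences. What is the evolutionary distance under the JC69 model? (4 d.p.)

1.0214

p = 540/968 ≈ 0.557851.
d = −(3/4) ln(1 − 4p/3) = −0.75 ln(1 − 0.743801) = −0.75 ln(0.256199)
  = −0.75 × (-1.361801) = 1.021351 substitutions/site.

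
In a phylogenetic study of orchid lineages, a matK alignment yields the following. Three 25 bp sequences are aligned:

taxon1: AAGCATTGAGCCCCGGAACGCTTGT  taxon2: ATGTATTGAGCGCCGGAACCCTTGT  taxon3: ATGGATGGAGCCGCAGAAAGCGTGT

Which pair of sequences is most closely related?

taxon1 and taxon2

taxon1–taxon2: 4/25 differ, p = 0.160, d = 0.180.
taxon1–taxon3: 7/25 differ, p = 0.280, d = 0.351.
taxon2–taxon3: 8/25 differ, p = 0.320, d = 0.417.
The smallest distance is between taxon1 and taxon2.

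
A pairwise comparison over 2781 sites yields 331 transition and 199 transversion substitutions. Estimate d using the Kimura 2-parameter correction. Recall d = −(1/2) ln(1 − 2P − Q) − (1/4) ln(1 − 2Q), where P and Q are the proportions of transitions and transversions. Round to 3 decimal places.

0.224

P = 331/2781 ≈ 0.119022 and Q = 199/2781 ≈ 0.071557.
Under the Kimura two-parameter model, d = −½ ln(1 − 2P − Q) − ¼ ln(1 − 2Q).
1 − 2P − Q = 0.690399, giving −½ ln(0.690399) = 0.185243.
1 − 2Q = 0.856886, giving −¼ ln(0.856886) = 0.038613.
d = 0.185243 + 0.038613 = 0.223856.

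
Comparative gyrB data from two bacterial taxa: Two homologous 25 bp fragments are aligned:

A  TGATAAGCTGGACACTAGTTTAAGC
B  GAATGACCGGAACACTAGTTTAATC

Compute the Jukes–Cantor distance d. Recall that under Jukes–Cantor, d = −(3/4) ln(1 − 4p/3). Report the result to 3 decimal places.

0.351

The sequences differ at 7 of 25 sites (1, 2, 5, 7, 9, 11, 24), so p = 7/25 = 0.28.
d = −(3/4) ln(1 − 4p/3) = −0.75 ln(1 − 0.373333) = −0.75 ln(0.626667)
  = −0.75 × (-0.467340) = 0.350505 substitutions/site.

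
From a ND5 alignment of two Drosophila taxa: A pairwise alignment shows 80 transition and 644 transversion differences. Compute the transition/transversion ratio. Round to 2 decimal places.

0.12

R = 80/644 = 0.124223… ≈ 0.12 (to 2 d.p.).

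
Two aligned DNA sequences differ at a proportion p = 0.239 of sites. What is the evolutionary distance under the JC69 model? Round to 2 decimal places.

0.29

d = −(3/4) ln(1 − 4p/3) = −0.75 ln(1 − 0.318667) = −0.75 ln(0.681333)
  = −0.75 × (-0.383704) = 0.287778 substitutions/site.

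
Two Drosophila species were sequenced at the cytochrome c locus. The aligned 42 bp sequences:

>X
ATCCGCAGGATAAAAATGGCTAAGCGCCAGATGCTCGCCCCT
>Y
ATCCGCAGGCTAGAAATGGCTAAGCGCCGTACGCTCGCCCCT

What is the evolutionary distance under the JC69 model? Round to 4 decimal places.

The sequences differ at 5 of 42 sites (10, 13, 29, 30, 32), so p = 5/42 ≈ 0.119048.
d = −(3/4) ln(1 − 4p/3) = −0.75 ln(1 − 0.158731) = −0.75 ln(0.841269)
  = −0.75 × (-0.172844) = 0.129633 substitutions/site.

0.1296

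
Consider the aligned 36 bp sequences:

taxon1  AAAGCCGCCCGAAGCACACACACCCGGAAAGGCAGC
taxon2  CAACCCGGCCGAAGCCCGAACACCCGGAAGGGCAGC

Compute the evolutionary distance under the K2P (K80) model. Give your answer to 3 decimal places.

Of 36 sites, 2 differences are transitions and 5 are transversions, so P = 2/36 ≈ 0.055556 and Q = 5/36 ≈ 0.138889.
Under the Kimura two-parameter model, d = −½ ln(1 − 2P − Q) − ¼ ln(1 − 2Q).
1 − 2P − Q = 0.749999, giving −½ ln(0.749999) = 0.143842.
1 − 2Q = 0.722222, giving −¼ ln(0.722222) = 0.081356.
d = 0.143842 + 0.081356 = 0.225198.

0.225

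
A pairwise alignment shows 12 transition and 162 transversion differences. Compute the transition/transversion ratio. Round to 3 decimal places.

0.074

R = 12/162 = 0.074074… ≈ 0.074 (to 3 d.p.).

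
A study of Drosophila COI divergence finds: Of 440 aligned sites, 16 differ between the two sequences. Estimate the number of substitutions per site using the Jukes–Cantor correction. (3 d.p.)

p = 16/440 ≈ 0.036364.
d = −(3/4) ln(1 − 4p/3) = −0.75 ln(1 − 0.048485) = −0.75 ln(0.951515)
  = −0.75 × (-0.049700) = 0.037275 substitutions/site.

0.037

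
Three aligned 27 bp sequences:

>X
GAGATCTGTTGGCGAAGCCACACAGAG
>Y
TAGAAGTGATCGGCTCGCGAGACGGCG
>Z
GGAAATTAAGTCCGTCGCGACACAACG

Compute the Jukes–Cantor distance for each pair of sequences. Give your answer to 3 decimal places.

d(X,Y) = 0.770, d(X,Z) = 0.882, d(Y,Z) = 0.770

X–Y: 13/27 sites differ → p ≈ 0.481481, d = −0.75 ln(1 − 0.641975) = 0.770364 ≈ 0.770.
X–Z: 14/27 sites differ → p ≈ 0.518519, d = −0.75 ln(1 − 0.691359) = 0.881682 ≈ 0.882.
Y–Z: 13/27 sites differ → p ≈ 0.481481, d = −0.75 ln(1 − 0.641975) = 0.770364 ≈ 0.770.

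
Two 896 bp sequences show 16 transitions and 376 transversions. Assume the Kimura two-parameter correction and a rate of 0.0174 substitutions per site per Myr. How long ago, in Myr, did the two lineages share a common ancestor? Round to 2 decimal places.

P = 16/896 ≈ 0.017857 and Q = 376/896 ≈ 0.419643.
Under the Kimura two-parameter model, d = −½ ln(1 − 2P − Q) − ¼ ln(1 − 2Q).
1 − 2P − Q = 0.544643, giving −½ ln(0.544643) = 0.303812.
1 − 2Q = 0.160714, giving −¼ ln(0.160714) = 0.457032.
d = 0.303812 + 0.457032 = 0.760844.
Under a molecular clock d = 2μt, so t = d/(2μ) = 0.760844 / (2 × 0.0174) = 21.86 Myr.

21.86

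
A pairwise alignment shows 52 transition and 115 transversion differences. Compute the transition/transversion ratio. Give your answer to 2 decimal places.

0.45

R = 52/115 = 0.452173… ≈ 0.45 (to 2 d.p.).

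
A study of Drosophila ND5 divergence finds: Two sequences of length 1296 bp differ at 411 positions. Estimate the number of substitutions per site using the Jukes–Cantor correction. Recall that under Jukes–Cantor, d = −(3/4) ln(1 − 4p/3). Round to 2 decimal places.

0.41

p = 411/1296 ≈ 0.31713.
d = −(3/4) ln(1 − 4p/3) = −0.75 ln(1 − 0.42284) = −0.75 ln(0.57716)
  = −0.75 × (-0.549636) = 0.412227 substitutions/site.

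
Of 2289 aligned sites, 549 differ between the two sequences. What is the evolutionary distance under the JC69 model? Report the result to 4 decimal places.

p = 549/2289 ≈ 0.239843.
d = −(3/4) ln(1 − 4p/3) = −0.75 ln(1 − 0.319791) = −0.75 ln(0.680209)
  = −0.75 × (-0.385355) = 0.289016 substitutions/site.

0.2890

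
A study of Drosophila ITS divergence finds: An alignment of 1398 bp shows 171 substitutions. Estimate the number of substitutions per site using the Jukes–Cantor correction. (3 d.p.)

p = 171/1398 ≈ 0.122318.
d = −(3/4) ln(1 − 4p/3) = −0.75 ln(1 − 0.163091) = −0.75 ln(0.836909)
  = −0.75 × (-0.178040) = 0.133530 substitutions/site.

0.134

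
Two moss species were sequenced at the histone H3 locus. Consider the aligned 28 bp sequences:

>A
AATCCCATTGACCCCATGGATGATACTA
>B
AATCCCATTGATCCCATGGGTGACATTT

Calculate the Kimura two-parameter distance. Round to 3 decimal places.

Of 28 sites, 4 differences are transitions and 1 are transversions, so P = 4/28 ≈ 0.142857 and Q = 1/28 ≈ 0.035714.
Under the Kimura two-parameter model, d = −½ ln(1 − 2P − Q) − ¼ ln(1 − 2Q).
1 − 2P − Q = 0.678572, giving −½ ln(0.678572) = 0.193882.
1 − 2Q = 0.928572, giving −¼ ln(0.928572) = 0.018527.
d = 0.193882 + 0.018527 = 0.212409.

0.212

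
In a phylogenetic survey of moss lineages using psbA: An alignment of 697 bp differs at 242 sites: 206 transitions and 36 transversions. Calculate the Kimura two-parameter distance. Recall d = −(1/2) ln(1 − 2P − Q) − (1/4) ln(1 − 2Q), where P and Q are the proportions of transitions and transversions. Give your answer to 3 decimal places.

P = 206/697 ≈ 0.295552 and Q = 36/697 ≈ 0.05165.
Under the Kimura two-parameter model, d = −½ ln(1 − 2P − Q) − ¼ ln(1 − 2Q).
1 − 2P − Q = 0.357246, giving −½ ln(0.357246) = 0.514665.
1 − 2Q = 0.8967, giving −¼ ln(0.8967) = 0.027258.
d = 0.514665 + 0.027258 = 0.541923.

0.542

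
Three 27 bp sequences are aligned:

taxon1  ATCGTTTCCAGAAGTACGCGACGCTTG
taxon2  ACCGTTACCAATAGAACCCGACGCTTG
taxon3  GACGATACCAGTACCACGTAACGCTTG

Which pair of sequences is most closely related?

taxon1–taxon2: 6/27 differ, p = 0.222, d = 0.264.
taxon1–taxon3: 9/27 differ, p = 0.333, d = 0.441.
taxon2–taxon3: 9/27 differ, p = 0.333, d = 0.441.
The smallest distance is between taxon1 and taxon2.

taxon1 and taxon2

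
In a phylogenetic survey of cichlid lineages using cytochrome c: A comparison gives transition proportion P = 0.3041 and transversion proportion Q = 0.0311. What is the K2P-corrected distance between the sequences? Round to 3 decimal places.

0.526

Under the Kimura two-parameter model, d = −½ ln(1 − 2P − Q) − ¼ ln(1 − 2Q).
1 − 2P − Q = 0.3607, giving −½ ln(0.3607) = 0.509854.
1 − 2Q = 0.9378, giving −¼ ln(0.9378) = 0.016055.
d = 0.509854 + 0.016055 = 0.525909.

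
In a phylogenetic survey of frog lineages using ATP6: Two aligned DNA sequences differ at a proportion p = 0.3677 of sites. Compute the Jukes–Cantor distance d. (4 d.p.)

0.5054

d = −(3/4) ln(1 − 4p/3) = −0.75 ln(1 − 0.490267) = −0.75 ln(0.509733)
  = −0.75 × (-0.673868) = 0.505401 substitutions/site.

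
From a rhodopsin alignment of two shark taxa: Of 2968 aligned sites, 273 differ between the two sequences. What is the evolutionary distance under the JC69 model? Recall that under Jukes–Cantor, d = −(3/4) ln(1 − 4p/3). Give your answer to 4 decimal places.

0.0981

p = 273/2968 ≈ 0.091981.
d = −(3/4) ln(1 − 4p/3) = −0.75 ln(1 − 0.122641) = −0.75 ln(0.877359)
  = −0.75 × (-0.130839) = 0.098129 substitutions/site.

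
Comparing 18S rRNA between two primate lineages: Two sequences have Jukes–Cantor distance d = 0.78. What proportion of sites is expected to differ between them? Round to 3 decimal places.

p = (3/4)(1 − e^(−4d/3)) = 0.75 × (1 − e^(-1.04)) = 0.75 × (1 − 0.353455) = 0.484909.

0.485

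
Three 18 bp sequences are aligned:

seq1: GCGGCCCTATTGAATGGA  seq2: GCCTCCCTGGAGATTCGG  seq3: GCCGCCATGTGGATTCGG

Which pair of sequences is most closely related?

seq2 and seq3

seq1–seq2: 8/18 differ, p = 0.444, d = 0.673.
seq1–seq3: 7/18 differ, p = 0.389, d = 0.548.
seq2–seq3: 4/18 differ, p = 0.222, d = 0.264.
The smallest distance is between seq2 and seq3.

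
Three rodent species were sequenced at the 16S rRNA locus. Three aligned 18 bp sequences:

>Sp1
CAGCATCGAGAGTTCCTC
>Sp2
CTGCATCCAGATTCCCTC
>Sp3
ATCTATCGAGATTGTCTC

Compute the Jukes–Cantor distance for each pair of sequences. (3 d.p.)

Sp1–Sp2: 4/18 sites differ → p ≈ 0.222222, d = −0.75 ln(1 − 0.296296) = 0.263548 ≈ 0.264.
Sp1–Sp3: 7/18 sites differ → p ≈ 0.388889, d = −0.75 ln(1 − 0.518519) = 0.548166 ≈ 0.548.
Sp2–Sp3: 6/18 sites differ → p ≈ 0.333333, d = −0.75 ln(1 − 0.444444) = 0.440839 ≈ 0.441.

d(Sp1,Sp2) = 0.264, d(Sp1,Sp3) = 0.548, d(Sp2,Sp3) = 0.441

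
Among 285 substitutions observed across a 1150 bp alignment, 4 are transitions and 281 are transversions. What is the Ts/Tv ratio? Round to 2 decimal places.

R = 4/281 = 0.014234… ≈ 0.01 (to 2 d.p.).

0.01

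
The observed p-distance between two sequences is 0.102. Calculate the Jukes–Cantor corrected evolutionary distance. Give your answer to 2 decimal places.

0.11

d = −(3/4) ln(1 − 4p/3) = −0.75 ln(1 − 0.136) = −0.75 ln(0.864)
  = −0.75 × (-0.146183) = 0.109637 substitutions/site.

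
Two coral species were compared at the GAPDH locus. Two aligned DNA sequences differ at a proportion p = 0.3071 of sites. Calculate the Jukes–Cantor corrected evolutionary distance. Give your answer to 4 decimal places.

d = −(3/4) ln(1 − 4p/3) = −0.75 ln(1 − 0.409467) = −0.75 ln(0.590533)
  = −0.75 × (-0.526730) = 0.395048 substitutions/site.

0.3950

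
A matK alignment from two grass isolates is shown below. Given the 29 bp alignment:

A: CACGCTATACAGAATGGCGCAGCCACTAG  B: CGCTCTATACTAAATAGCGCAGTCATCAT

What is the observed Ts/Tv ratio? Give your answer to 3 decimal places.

Transitions are A↔G and C↔T; transversions are all other mismatches.
Transitions: 6. Transversions: 3.
R = 6/3 = 2.000.

2.000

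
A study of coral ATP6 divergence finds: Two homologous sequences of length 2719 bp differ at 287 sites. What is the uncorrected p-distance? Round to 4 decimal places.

0.1056

p = 287/2719 = 0.105553… ≈ 0.1056 (to 4 d.p.).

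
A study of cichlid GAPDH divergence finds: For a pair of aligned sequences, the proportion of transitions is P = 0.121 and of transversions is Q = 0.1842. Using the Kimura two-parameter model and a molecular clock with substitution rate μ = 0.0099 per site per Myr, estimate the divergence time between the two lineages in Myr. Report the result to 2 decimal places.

19.83

Under the Kimura two-parameter model, d = −½ ln(1 − 2P − Q) − ¼ ln(1 − 2Q).
1 − 2P − Q = 0.5738, giving −½ ln(0.5738) = 0.277737.
1 − 2Q = 0.6316, giving −¼ ln(0.6316) = 0.114875.
d = 0.277737 + 0.114875 = 0.392612.
Under a molecular clock d = 2μt, so t = d/(2μ) = 0.392612 / (2 × 0.0099) = 19.83 Myr.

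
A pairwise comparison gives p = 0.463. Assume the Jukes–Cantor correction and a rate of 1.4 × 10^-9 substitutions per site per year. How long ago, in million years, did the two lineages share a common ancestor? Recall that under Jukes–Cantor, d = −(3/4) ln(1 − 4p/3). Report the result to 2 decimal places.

257.30

d = −(3/4) ln(1 − 4p/3) = −0.75 ln(1 − 0.617333) = −0.75 ln(0.382667)
  = −0.75 × (-0.960590) = 0.720443 substitutions/site.
Under a molecular clock d = 2μt, so t = d/(2μ) = 0.720443 / (2 × 1.4 × 10^-9) = 257.30 million years.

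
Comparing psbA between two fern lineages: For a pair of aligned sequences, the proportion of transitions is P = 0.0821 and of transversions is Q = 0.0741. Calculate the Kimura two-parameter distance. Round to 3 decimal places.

0.176

Under the Kimura two-parameter model, d = −½ ln(1 − 2P − Q) − ¼ ln(1 − 2Q).
1 − 2P − Q = 0.7617, giving −½ ln(0.7617) = 0.136101.
1 − 2Q = 0.8518, giving −¼ ln(0.8518) = 0.040101.
d = 0.136101 + 0.040101 = 0.176202.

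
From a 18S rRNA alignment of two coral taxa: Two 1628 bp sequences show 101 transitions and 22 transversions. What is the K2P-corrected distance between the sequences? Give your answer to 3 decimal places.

0.081

P = 101/1628 ≈ 0.062039 and Q = 22/1628 ≈ 0.013514.
Under the Kimura two-parameter model, d = −½ ln(1 − 2P − Q) − ¼ ln(1 − 2Q).
1 − 2P − Q = 0.862408, giving −½ ln(0.862408) = 0.074013.
1 − 2Q = 0.972972, giving −¼ ln(0.972972) = 0.006850.
d = 0.074013 + 0.006850 = 0.080863.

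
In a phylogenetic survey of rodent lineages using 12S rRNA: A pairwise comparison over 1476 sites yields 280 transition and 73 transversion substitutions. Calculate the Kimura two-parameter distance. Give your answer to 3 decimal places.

0.306

P = 280/1476 ≈ 0.189702 and Q = 73/1476 ≈ 0.049458.
Under the Kimura two-parameter model, d = −½ ln(1 − 2P − Q) − ¼ ln(1 − 2Q).
1 − 2P − Q = 0.571138, giving −½ ln(0.571138) = 0.280062.
1 − 2Q = 0.901084, giving −¼ ln(0.901084) = 0.026039.
d = 0.280062 + 0.026039 = 0.306101.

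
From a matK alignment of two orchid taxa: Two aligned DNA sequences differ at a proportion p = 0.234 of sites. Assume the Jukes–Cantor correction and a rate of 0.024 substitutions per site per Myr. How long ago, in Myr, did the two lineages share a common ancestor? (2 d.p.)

d = −(3/4) ln(1 − 4p/3) = −0.75 ln(1 − 0.312) = −0.75 ln(0.688)
  = −0.75 × (-0.373966) = 0.280475 substitutions/site.
Under a molecular clock d = 2μt, so t = d/(2μ) = 0.280475 / (2 × 0.024) = 5.84 Myr.

5.84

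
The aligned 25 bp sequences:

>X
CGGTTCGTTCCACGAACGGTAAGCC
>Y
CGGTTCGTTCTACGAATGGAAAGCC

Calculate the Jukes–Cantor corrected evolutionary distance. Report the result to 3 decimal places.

0.131

The sequences differ at 3 of 25 sites (11, 17, 20), so p = 3/25 = 0.12.
d = −(3/4) ln(1 − 4p/3) = −0.75 ln(1 − 0.16) = −0.75 ln(0.84)
  = −0.75 × (-0.174353) = 0.130765 substitutions/site.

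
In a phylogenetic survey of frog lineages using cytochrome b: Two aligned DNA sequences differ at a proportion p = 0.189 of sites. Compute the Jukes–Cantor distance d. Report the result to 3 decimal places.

d = −(3/4) ln(1 − 4p/3) = −0.75 ln(1 − 0.252) = −0.75 ln(0.748)
  = −0.75 × (-0.290352) = 0.217764 substitutions/site.

0.218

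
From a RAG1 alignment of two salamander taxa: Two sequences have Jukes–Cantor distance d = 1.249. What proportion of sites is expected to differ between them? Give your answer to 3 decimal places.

p = (3/4)(1 − e^(−4d/3)) = 0.75 × (1 − e^(-1.665333)) = 0.75 × (1 − 0.189128) = 0.608154.

0.608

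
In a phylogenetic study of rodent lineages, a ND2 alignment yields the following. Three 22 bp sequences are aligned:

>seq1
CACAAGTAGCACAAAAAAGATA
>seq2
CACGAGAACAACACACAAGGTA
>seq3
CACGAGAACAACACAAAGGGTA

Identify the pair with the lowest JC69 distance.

seq1–seq2: 7/22 differ, p = 0.318, d = 0.414.
seq1–seq3: 7/22 differ, p = 0.318, d = 0.414.
seq2–seq3: 2/22 differ, p = 0.091, d = 0.097.
The smallest distance is between seq2 and seq3.

seq2 and seq3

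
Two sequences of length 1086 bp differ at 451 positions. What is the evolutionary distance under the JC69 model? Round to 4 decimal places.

p = 451/1086 ≈ 0.415285.
d = −(3/4) ln(1 − 4p/3) = −0.75 ln(1 − 0.553713) = −0.75 ln(0.446287)
  = −0.75 × (-0.806793) = 0.605095 substitutions/site.

0.6051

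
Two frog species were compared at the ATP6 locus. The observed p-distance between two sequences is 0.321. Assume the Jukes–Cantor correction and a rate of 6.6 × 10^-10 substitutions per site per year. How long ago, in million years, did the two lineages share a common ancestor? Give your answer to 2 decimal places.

d = −(3/4) ln(1 − 4p/3) = −0.75 ln(1 − 0.428) = −0.75 ln(0.572)
  = −0.75 × (-0.558616) = 0.418962 substitutions/site.
Under a molecular clock d = 2μt, so t = d/(2μ) = 0.418962 / (2 × 6.6 × 10^-10) = 317.40 million years.

317.40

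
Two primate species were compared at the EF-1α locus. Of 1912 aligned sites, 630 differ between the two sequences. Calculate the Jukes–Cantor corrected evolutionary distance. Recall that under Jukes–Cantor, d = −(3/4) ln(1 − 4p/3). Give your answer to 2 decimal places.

p = 630/1912 ≈ 0.329498.
d = −(3/4) ln(1 − 4p/3) = −0.75 ln(1 − 0.439331) = −0.75 ln(0.560669)
  = −0.75 × (-0.578625) = 0.433969 substitutions/site.

0.43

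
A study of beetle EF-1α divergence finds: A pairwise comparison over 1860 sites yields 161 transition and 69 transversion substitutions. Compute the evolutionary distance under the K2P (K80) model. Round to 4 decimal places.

P = 161/1860 ≈ 0.086559 and Q = 69/1860 ≈ 0.037097.
Under the Kimura two-parameter model, d = −½ ln(1 − 2P − Q) − ¼ ln(1 − 2Q).
1 − 2P − Q = 0.789785, giving −½ ln(0.789785) = 0.117997.
1 − 2Q = 0.925806, giving −¼ ln(0.925806) = 0.019273.
d = 0.117997 + 0.019273 = 0.137270.

0.1373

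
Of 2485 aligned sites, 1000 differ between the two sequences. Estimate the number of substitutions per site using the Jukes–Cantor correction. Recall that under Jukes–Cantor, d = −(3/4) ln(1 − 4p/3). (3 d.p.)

0.577

p = 1000/2485 ≈ 0.402414.
d = −(3/4) ln(1 − 4p/3) = −0.75 ln(1 − 0.536552) = −0.75 ln(0.463448)
  = −0.75 × (-0.769061) = 0.576796 substitutions/site.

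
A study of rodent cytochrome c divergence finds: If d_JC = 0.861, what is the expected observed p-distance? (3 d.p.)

0.512

p = (3/4)(1 − e^(−4d/3)) = 0.75 × (1 − e^(-1.148)) = 0.75 × (1 − 0.317271) = 0.512047.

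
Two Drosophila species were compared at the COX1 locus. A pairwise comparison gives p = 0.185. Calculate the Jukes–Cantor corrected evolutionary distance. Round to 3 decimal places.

d = −(3/4) ln(1 − 4p/3) = −0.75 ln(1 − 0.246667) = −0.75 ln(0.753333)
  = −0.75 × (-0.283248) = 0.212436 substitutions/site.

0.212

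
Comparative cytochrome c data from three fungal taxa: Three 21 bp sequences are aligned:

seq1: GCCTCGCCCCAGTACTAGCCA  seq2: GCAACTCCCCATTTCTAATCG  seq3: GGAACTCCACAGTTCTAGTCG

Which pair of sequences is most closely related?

seq1–seq2: 8/21 differ, p = 0.381, d = 0.532.
seq1–seq3: 8/21 differ, p = 0.381, d = 0.532.
seq2–seq3: 4/21 differ, p = 0.190, d = 0.220.
The smallest distance is between seq2 and seq3.

seq2 and seq3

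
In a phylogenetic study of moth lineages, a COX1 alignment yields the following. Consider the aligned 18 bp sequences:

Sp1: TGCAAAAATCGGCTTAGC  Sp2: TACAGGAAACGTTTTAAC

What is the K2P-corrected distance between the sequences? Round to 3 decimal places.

0.612

Of 18 sites, 5 differences are transitions and 2 are transversions, so P = 5/18 ≈ 0.277778 and Q = 2/18 ≈ 0.111111.
Under the Kimura two-parameter model, d = −½ ln(1 − 2P − Q) − ¼ ln(1 − 2Q).
1 − 2P − Q = 0.333333, giving −½ ln(0.333333) = 0.549307.
1 − 2Q = 0.777778, giving −¼ ln(0.777778) = 0.062829.
d = 0.549307 + 0.062829 = 0.612136.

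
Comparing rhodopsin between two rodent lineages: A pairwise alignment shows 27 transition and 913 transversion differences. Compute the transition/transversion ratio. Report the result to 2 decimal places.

R = 27/913 = 0.029572… ≈ 0.03 (to 2 d.p.).

0.03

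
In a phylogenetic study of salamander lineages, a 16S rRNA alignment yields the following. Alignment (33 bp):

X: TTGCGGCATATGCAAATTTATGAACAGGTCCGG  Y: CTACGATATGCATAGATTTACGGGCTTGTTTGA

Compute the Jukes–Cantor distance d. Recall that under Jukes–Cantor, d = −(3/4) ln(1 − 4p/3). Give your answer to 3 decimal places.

The sequences differ at 17 of 33 sites, so p = 17/33 ≈ 0.515152.
d = −(3/4) ln(1 − 4p/3) = −0.75 ln(1 − 0.686869) = −0.75 ln(0.313131)
  = −0.75 × (-1.161134) = 0.870851 substitutions/site.

0.871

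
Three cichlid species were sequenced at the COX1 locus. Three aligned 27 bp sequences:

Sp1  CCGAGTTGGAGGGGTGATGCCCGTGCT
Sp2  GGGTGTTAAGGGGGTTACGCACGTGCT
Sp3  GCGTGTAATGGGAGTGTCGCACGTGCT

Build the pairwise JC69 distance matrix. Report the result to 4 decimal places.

d(Sp1,Sp2) = 0.4408, d(Sp1,Sp3) = 0.5107, d(Sp2,Sp3) = 0.2635

Sp1–Sp2: 9/27 sites differ → p ≈ 0.333333, d = −0.75 ln(1 − 0.444444) = 0.440839 ≈ 0.4408.
Sp1–Sp3: 10/27 sites differ → p ≈ 0.37037, d = −0.75 ln(1 − 0.493827) = 0.510658 ≈ 0.5107.
Sp2–Sp3: 6/27 sites differ → p ≈ 0.222222, d = −0.75 ln(1 − 0.296296) = 0.263548 ≈ 0.2635.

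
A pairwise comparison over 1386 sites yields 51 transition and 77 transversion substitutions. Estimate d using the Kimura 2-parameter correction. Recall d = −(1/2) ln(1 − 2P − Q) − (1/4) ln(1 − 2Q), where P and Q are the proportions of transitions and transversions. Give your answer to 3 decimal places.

0.099

P = 51/1386 ≈ 0.036797 and Q = 77/1386 ≈ 0.055556.
Under the Kimura two-parameter model, d = −½ ln(1 − 2P − Q) − ¼ ln(1 − 2Q).
1 − 2P − Q = 0.87085, giving −½ ln(0.87085) = 0.069143.
1 − 2Q = 0.888888, giving −¼ ln(0.888888) = 0.029446.
d = 0.069143 + 0.029446 = 0.098589.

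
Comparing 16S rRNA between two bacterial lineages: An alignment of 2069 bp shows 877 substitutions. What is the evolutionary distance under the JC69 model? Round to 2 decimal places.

p = 877/2069 ≈ 0.423876.
d = −(3/4) ln(1 − 4p/3) = −0.75 ln(1 − 0.565168) = −0.75 ln(0.434832)
  = −0.75 × (-0.832796) = 0.624597 substitutions/site.

0.62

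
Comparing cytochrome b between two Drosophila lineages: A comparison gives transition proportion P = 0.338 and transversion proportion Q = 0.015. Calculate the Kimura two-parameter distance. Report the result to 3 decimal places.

0.595

Under the Kimura two-parameter model, d = −½ ln(1 − 2P − Q) − ¼ ln(1 − 2Q).
1 − 2P − Q = 0.309, giving −½ ln(0.309) = 0.587207.
1 − 2Q = 0.97, giving −¼ ln(0.97) = 0.007615.
d = 0.587207 + 0.007615 = 0.594822.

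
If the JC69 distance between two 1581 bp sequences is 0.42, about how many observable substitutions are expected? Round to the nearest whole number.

Invert JC69: p = (3/4)(1 − e^(−4d/3)) = 0.75 × (1 − e^(-0.56)) = 0.75 × (1 − 0.571209) = 0.321593.
Expected differing sites = pL ≈ 0.321593 × 1581 = 508.438533 ≈ 508.

508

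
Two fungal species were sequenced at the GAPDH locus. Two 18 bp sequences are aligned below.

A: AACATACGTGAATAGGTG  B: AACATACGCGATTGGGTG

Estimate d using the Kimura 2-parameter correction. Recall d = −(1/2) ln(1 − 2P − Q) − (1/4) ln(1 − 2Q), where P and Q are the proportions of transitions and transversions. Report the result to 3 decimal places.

Of 18 sites, 2 differences are transitions and 1 are transversions, so P = 2/18 ≈ 0.111111 and Q = 1/18 ≈ 0.055556.
Under the Kimura two-parameter model, d = −½ ln(1 − 2P − Q) − ¼ ln(1 − 2Q).
1 − 2P − Q = 0.722222, giving −½ ln(0.722222) = 0.162711.
1 − 2Q = 0.888888, giving −¼ ln(0.888888) = 0.029446.
d = 0.162711 + 0.029446 = 0.192157.

0.192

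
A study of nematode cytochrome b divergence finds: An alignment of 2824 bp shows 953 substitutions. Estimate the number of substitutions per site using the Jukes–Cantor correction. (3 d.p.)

0.448

p = 953/2824 ≈ 0.337465.
d = −(3/4) ln(1 − 4p/3) = −0.75 ln(1 − 0.449953) = −0.75 ln(0.550047)
  = −0.75 × (-0.597752) = 0.448314 substitutions/site.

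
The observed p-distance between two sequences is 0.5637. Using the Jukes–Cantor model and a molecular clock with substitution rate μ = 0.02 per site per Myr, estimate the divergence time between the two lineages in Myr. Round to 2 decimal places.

d = −(3/4) ln(1 − 4p/3) = −0.75 ln(1 − 0.7516) = −0.75 ln(0.2484)
  = −0.75 × (-1.392715) = 1.044536 substitutions/site.
Under a molecular clock d = 2μt, so t = d/(2μ) = 1.044536 / (2 × 0.02) = 26.11 Myr.

26.11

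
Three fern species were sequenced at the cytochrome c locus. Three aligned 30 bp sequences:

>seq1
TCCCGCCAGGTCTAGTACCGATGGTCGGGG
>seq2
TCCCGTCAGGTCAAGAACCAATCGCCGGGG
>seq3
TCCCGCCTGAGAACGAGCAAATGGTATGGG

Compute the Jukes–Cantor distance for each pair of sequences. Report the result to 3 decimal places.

d(seq1,seq2) = 0.233, d(seq1,seq3) = 0.572, d(seq2,seq3) = 0.572

seq1–seq2: 6/30 sites differ → p = 0.2, d = −0.75 ln(1 − 0.266667) = 0.232617 ≈ 0.233.
seq1–seq3: 12/30 sites differ → p = 0.4, d = −0.75 ln(1 − 0.533333) = 0.571605 ≈ 0.572.
seq2–seq3: 12/30 sites differ → p = 0.4, d = −0.75 ln(1 − 0.533333) = 0.571605 ≈ 0.572.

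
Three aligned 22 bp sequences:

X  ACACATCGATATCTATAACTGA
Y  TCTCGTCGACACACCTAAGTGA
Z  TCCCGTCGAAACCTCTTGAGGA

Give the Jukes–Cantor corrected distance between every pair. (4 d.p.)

X–Y: 9/22 sites differ → p ≈ 0.409091, d = −0.75 ln(1 − 0.545455) = 0.591344 ≈ 0.5913.
X–Z: 10/22 sites differ → p ≈ 0.454545, d = −0.75 ln(1 − 0.60606) = 0.698667 ≈ 0.6987.
Y–Z: 8/22 sites differ → p ≈ 0.363636, d = −0.75 ln(1 − 0.484848) = 0.497470 ≈ 0.4975.

d(X,Y) = 0.5913, d(X,Z) = 0.6987, d(Y,Z) = 0.4975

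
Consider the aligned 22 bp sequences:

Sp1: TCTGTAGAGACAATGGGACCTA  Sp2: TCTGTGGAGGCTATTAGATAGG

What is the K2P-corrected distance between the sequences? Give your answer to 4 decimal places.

Of 22 sites, 5 differences are transitions and 4 are transversions, so P = 5/22 ≈ 0.227273 and Q = 4/22 ≈ 0.181818.
Under the Kimura two-parameter model, d = −½ ln(1 − 2P − Q) − ¼ ln(1 − 2Q).
1 − 2P − Q = 0.363636, giving −½ ln(0.363636) = 0.505801.
1 − 2Q = 0.636364, giving −¼ ln(0.636364) = 0.112996.
d = 0.505801 + 0.112996 = 0.618797.

0.6188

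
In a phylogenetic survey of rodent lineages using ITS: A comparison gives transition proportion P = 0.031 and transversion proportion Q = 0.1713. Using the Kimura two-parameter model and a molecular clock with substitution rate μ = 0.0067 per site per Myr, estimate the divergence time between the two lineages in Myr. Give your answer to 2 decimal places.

17.74

Under the Kimura two-parameter model, d = −½ ln(1 − 2P − Q) − ¼ ln(1 − 2Q).
1 − 2P − Q = 0.7667, giving −½ ln(0.7667) = 0.132830.
1 − 2Q = 0.6574, giving −¼ ln(0.6574) = 0.104866.
d = 0.132830 + 0.104866 = 0.237696.
Under a molecular clock d = 2μt, so t = d/(2μ) = 0.237696 / (2 × 0.0067) = 17.74 Myr.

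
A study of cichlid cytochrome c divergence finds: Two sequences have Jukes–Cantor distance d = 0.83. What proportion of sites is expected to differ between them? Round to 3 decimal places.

p = (3/4)(1 − e^(−4d/3)) = 0.75 × (1 − e^(-1.106667)) = 0.75 × (1 − 0.330659) = 0.502006.

0.502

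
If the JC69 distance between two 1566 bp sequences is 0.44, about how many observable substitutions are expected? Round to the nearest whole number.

521

Invert JC69: p = (3/4)(1 − e^(−4d/3)) = 0.75 × (1 − e^(-0.586667)) = 0.75 × (1 − 0.556178) = 0.332867.
Expected differing sites = pL ≈ 0.332867 × 1566 = 521.269722 ≈ 521.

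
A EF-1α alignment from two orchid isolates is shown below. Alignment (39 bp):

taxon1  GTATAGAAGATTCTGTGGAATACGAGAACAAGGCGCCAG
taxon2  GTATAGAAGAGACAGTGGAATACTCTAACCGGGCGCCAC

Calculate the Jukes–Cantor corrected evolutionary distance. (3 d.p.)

The sequences differ at 9 of 39 sites (11, 12, 14, 24, 25, 26, 30, 31, 39), so p = 9/39 ≈ 0.230769.
d = −(3/4) ln(1 − 4p/3) = −0.75 ln(1 − 0.307692) = −0.75 ln(0.692308)
  = −0.75 × (-0.367724) = 0.275793 substitutions/site.

0.276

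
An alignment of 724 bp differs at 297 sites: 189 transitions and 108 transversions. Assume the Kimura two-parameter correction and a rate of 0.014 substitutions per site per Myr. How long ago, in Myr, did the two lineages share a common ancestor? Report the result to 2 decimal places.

23.03

P = 189/724 ≈ 0.26105 and Q = 108/724 ≈ 0.149171.
Under the Kimura two-parameter model, d = −½ ln(1 − 2P − Q) − ¼ ln(1 − 2Q).
1 − 2P − Q = 0.328729, giving −½ ln(0.328729) = 0.556261.
1 − 2Q = 0.701658, giving −¼ ln(0.701658) = 0.088577.
d = 0.556261 + 0.088577 = 0.644838.
Under a molecular clock d = 2μt, so t = d/(2μ) = 0.644838 / (2 × 0.014) = 23.03 Myr.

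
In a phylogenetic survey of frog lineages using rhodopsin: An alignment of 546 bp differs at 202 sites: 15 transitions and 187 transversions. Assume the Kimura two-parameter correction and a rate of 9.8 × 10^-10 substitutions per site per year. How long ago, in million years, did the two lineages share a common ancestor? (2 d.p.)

276.56

P = 15/546 ≈ 0.027473 and Q = 187/546 ≈ 0.342491.
Under the Kimura two-parameter model, d = −½ ln(1 − 2P − Q) − ¼ ln(1 − 2Q).
1 − 2P − Q = 0.602563, giving −½ ln(0.602563) = 0.253282.
1 − 2Q = 0.315018, giving −¼ ln(0.315018) = 0.288781.
d = 0.253282 + 0.288781 = 0.542063.
Under a molecular clock d = 2μt, so t = d/(2μ) = 0.542063 / (2 × 9.8 × 10^-10) = 276.56 million years.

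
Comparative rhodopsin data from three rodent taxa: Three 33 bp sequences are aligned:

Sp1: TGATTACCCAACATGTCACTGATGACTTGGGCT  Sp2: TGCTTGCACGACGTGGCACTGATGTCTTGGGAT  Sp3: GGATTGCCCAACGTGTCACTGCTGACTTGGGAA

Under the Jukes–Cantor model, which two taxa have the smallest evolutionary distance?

Sp1 and Sp3

Sp1–Sp2: 8/33 differ, p = 0.242, d = 0.293.
Sp1–Sp3: 6/33 differ, p = 0.182, d = 0.208.
Sp2–Sp3: 8/33 differ, p = 0.242, d = 0.293.
The smallest distance is between Sp1 and Sp3.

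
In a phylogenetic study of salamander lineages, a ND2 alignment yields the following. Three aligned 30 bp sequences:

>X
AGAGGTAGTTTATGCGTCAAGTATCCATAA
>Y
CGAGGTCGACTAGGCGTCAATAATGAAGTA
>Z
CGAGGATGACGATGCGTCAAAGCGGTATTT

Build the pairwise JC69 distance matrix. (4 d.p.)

X–Y: 11/30 sites differ → p ≈ 0.366667, d = −0.75 ln(1 − 0.488889) = 0.503376 ≈ 0.5034.
X–Z: 14/30 sites differ → p ≈ 0.466667, d = −0.75 ln(1 − 0.622223) = 0.730088 ≈ 0.7301.
Y–Z: 11/30 sites differ → p ≈ 0.366667, d = −0.75 ln(1 − 0.488889) = 0.503376 ≈ 0.5034.

d(X,Y) = 0.5034, d(X,Z) = 0.7301, d(Y,Z) = 0.5034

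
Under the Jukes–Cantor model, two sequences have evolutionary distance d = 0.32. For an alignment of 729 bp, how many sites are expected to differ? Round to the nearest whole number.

Invert JC69: p = (3/4)(1 − e^(−4d/3)) = 0.75 × (1 − e^(-0.426667)) = 0.75 × (1 − 0.652681) = 0.260489.
Expected differing sites = pL ≈ 0.260489 × 729 = 189.896481 ≈ 190.

190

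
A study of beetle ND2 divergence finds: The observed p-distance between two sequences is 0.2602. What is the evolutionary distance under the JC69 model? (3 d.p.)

0.320

d = −(3/4) ln(1 − 4p/3) = −0.75 ln(1 − 0.346933) = −0.75 ln(0.653067)
  = −0.75 × (-0.426076) = 0.319557 substitutions/site.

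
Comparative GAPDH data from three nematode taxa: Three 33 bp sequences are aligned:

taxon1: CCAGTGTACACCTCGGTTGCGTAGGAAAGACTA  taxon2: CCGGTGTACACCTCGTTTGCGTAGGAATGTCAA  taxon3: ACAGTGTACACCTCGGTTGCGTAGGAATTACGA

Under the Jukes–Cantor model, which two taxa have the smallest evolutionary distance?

taxon1 and taxon3

taxon1–taxon2: 5/33 differ, p = 0.152, d = 0.169.
taxon1–taxon3: 4/33 differ, p = 0.121, d = 0.132.
taxon2–taxon3: 6/33 differ, p = 0.182, d = 0.208.
The smallest distance is between taxon1 and taxon3.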